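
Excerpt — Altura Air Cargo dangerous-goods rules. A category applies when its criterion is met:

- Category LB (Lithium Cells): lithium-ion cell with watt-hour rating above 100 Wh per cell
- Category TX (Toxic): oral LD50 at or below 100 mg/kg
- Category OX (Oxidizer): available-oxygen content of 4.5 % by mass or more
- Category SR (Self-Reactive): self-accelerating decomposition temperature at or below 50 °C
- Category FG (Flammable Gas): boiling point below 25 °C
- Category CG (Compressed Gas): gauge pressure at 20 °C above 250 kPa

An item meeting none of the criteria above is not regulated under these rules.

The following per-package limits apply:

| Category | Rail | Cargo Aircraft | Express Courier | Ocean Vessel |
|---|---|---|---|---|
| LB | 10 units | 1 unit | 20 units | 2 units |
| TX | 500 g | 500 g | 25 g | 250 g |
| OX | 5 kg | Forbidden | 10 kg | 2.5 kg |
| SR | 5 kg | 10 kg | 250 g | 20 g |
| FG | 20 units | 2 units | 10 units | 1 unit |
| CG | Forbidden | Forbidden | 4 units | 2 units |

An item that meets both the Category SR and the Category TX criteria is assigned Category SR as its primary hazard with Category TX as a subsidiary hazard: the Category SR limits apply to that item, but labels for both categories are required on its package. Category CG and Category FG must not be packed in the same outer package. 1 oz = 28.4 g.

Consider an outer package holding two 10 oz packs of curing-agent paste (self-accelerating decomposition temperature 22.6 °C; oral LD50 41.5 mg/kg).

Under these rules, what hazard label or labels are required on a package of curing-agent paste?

Self-accelerating decomposition temperature 22.6 °C meets the Category SR criterion (Self-Reactive), so the curing-agent paste is Category SR.
With oral LD50 41.5 mg/kg (≤ 100 mg/kg), the curing-agent paste falls in Category TX.
By the precedence rule Category SR is primary and Category TX is subsidiary, and that rule requires both labels on the package.

Category SR and TX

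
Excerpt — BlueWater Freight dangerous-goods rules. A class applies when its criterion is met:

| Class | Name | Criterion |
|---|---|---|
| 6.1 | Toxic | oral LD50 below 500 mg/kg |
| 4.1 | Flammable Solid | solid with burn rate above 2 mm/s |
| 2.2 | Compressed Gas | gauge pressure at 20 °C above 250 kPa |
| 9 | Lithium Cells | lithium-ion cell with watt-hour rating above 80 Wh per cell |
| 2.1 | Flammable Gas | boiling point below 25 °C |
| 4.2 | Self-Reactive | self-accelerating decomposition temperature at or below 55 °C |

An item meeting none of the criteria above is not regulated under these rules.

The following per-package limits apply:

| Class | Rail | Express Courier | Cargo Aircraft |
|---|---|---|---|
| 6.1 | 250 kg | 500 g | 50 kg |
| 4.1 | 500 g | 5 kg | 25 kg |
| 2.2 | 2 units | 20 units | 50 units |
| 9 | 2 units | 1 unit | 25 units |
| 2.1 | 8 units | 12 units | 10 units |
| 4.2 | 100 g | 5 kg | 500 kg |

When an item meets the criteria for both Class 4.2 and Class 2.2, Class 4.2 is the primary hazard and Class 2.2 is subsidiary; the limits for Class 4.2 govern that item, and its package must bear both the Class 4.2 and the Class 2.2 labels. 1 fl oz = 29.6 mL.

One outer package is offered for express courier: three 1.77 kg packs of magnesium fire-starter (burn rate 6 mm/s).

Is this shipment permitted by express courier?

No

The magnesium fire-starter has burn rate 6 mm/s, which is > 2 mm/s, so it is Class 4.1 (Flammable Solid).
Class 4.1 quantity: three 1.77 kg packs = 5.31 kg.
That exceeds the Class 4.1 express courier limit of 5 kg.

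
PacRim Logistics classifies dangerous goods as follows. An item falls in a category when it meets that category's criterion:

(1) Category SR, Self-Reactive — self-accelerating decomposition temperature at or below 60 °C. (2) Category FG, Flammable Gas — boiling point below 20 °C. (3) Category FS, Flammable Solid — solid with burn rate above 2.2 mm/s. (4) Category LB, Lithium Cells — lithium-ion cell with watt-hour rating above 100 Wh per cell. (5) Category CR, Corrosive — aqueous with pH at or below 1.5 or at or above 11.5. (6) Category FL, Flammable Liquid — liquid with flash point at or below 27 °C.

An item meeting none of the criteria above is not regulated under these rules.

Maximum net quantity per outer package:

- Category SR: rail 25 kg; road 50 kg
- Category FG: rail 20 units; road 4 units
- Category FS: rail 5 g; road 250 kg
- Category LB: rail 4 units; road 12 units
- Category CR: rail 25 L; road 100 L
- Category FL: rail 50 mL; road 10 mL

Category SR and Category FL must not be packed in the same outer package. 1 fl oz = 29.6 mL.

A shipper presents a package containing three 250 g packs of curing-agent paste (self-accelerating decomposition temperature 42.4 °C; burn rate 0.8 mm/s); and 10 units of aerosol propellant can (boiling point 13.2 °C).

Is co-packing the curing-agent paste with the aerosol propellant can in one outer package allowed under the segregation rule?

Curing-agent paste: self-accelerating decomposition temperature 42.4 °C ≤ 60 °C → Category SR (Self-Reactive).
With boiling point 13.2 °C (< 20 °C), the aerosol propellant can falls in Category FG.
No segregation rule bars Category SR with Category FG.

Yes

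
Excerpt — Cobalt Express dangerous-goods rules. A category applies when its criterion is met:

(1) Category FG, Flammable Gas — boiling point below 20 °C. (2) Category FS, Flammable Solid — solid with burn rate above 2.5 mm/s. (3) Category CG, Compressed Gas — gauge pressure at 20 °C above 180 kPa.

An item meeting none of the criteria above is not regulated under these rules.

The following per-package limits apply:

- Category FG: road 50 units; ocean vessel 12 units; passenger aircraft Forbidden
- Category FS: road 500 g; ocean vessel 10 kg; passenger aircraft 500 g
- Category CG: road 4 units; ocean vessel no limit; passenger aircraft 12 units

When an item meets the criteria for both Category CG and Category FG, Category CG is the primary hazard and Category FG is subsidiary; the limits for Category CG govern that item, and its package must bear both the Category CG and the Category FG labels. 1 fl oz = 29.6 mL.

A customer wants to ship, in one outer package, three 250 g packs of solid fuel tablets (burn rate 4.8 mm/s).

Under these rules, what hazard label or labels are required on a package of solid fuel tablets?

The solid fuel tablets have burn rate 4.8 mm/s, which is > 2.5 mm/s, so they are Category FS (Flammable Solid).
Only the Category FS label is required.

Category FS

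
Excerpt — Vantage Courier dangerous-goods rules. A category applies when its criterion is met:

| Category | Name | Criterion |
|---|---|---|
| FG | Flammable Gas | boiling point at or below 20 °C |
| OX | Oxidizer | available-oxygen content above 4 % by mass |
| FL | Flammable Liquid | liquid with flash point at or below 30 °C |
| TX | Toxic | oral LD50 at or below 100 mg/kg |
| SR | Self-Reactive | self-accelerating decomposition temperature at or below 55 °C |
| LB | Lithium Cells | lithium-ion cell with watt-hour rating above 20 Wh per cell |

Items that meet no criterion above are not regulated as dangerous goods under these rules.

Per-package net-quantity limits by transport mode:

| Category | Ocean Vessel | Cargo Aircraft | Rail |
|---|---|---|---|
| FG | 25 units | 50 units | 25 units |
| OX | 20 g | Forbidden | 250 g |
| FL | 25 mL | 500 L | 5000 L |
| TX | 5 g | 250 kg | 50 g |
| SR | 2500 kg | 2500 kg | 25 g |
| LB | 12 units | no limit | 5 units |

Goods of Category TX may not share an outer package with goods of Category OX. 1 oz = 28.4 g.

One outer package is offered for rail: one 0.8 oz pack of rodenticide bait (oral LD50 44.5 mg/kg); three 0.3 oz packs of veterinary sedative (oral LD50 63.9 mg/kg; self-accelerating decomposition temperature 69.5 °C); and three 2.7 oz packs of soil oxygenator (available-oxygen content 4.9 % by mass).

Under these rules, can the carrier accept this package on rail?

No

The rodenticide bait has oral LD50 44.5 mg/kg, which is ≤ 100 mg/kg, so it is Category TX (Toxic).
With oral LD50 63.9 mg/kg (≤ 100 mg/kg), the veterinary sedative falls in Category TX.
The soil oxygenator has available-oxygen content 4.9 % by mass, which is > 4 % by mass, so it is Category OX (Oxidizer).
Category TX net quantity: (one 0.8 oz pack = 22.72 g) + (three 0.3 oz packs = 25.56 g) = 48.28 g.
48.28 g is within the rail limit of 50 g for Category TX.
Category OX quantity: three 2.7 oz packs = 230.04 g.
230.04 g ≤ 250 g (rail limit, Category OX) — within limit.
Category TX and Category OX may not share an outer package.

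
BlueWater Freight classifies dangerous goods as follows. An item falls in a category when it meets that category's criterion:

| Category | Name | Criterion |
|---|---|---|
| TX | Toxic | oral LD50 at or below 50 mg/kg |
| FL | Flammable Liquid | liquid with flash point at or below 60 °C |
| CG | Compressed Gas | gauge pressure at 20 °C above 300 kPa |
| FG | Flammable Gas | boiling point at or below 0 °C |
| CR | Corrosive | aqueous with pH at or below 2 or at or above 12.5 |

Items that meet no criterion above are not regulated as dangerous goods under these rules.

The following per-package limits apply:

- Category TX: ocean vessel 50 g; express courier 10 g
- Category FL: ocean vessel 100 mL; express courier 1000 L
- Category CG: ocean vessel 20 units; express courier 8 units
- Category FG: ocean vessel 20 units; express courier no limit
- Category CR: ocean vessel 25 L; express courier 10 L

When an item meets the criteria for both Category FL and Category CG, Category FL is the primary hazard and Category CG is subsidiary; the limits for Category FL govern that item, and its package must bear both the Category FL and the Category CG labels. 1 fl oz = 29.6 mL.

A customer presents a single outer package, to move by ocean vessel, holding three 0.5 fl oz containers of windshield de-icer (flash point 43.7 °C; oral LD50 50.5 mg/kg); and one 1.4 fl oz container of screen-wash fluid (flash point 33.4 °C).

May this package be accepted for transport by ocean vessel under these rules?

Flash point 43.7 °C meets the Category FL criterion (Flammable Liquid), so the windshield de-icer is Category FL.
The screen-wash fluid has flash point 33.4 °C, which is ≤ 60 °C, so it is Category FL (Flammable Liquid).
Total Category FL: (three 0.5 fl oz containers = 44.4 mL) + (one 1.4 fl oz container = 41.44 mL) = 85.84 mL.
That is within the Category FL ocean vessel limit of 100 mL.

Yes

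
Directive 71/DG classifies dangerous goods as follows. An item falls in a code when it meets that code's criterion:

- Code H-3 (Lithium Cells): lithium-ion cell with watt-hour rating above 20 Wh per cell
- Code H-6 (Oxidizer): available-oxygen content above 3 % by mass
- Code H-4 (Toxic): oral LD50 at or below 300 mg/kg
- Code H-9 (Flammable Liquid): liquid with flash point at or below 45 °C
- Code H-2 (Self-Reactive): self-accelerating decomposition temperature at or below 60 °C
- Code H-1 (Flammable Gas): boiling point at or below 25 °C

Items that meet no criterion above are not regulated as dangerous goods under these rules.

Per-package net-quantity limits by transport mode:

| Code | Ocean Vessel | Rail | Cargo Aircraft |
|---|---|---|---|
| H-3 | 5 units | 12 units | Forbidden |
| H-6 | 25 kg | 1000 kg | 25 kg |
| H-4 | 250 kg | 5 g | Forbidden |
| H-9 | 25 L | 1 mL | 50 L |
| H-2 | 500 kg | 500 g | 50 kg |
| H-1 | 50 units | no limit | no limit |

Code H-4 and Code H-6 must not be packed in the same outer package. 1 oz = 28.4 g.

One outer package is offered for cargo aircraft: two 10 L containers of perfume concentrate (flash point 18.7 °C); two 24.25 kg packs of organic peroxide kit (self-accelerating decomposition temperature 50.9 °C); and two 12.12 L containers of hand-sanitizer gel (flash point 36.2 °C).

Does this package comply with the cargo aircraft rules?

Yes

With flash point 18.7 °C (≤ 45 °C), the perfume concentrate falls in Code H-9.
The organic peroxide kit has self-accelerating decomposition temperature 50.9 °C, which is ≤ 60 °C, so it is Code H-2 (Self-Reactive).
Flash point 36.2 °C meets the Code H-9 criterion (Flammable Liquid), so the hand-sanitizer gel is Code H-9.
Code H-9 net quantity: (two 10 L containers = 20 L) + (two 12.12 L containers = 24.24 L) = 44.24 L.
44.24 L ≤ 50 L (cargo aircraft limit, Code H-9) — within limit.
Code H-2 quantity: two 24.25 kg packs = 48.5 kg.
48.5 kg ≤ 50 kg (cargo aircraft limit, Code H-2) — within limit.
The segregation rule (Code H-4 with Code H-6) does not apply to Code H-9 with Code H-2.
Every hazard code is within its cargo aircraft limit and no segregation rule is violated.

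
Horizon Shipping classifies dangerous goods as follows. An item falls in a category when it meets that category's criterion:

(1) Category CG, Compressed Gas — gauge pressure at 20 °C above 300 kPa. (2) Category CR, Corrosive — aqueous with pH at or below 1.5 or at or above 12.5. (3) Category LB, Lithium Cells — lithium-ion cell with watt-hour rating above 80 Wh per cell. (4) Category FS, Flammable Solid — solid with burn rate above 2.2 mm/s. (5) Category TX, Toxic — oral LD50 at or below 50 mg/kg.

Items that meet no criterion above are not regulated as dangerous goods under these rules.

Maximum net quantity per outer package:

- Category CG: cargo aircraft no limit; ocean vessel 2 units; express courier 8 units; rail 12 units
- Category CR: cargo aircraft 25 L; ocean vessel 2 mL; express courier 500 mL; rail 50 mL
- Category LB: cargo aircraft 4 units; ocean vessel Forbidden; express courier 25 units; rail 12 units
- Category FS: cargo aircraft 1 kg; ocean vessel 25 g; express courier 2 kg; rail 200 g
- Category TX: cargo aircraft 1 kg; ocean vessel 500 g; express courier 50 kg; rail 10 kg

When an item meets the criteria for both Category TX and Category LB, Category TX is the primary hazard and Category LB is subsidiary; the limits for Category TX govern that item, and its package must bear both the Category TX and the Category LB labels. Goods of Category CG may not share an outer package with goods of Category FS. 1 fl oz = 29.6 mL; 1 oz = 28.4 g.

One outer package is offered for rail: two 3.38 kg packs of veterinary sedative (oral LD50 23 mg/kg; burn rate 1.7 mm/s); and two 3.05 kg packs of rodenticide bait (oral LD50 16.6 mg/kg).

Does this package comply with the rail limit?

No

Veterinary sedative: oral LD50 23 mg/kg ≤ 50 mg/kg → Category TX (Toxic).
With oral LD50 16.6 mg/kg (≤ 50 mg/kg), the rodenticide bait falls in Category TX.
Total Category TX: (two 3.38 kg packs = 6.76 kg) + (two 3.05 kg packs = 6.1 kg) = 12.86 kg.
12.86 kg > 10 kg (rail limit, Category TX) — over the limit.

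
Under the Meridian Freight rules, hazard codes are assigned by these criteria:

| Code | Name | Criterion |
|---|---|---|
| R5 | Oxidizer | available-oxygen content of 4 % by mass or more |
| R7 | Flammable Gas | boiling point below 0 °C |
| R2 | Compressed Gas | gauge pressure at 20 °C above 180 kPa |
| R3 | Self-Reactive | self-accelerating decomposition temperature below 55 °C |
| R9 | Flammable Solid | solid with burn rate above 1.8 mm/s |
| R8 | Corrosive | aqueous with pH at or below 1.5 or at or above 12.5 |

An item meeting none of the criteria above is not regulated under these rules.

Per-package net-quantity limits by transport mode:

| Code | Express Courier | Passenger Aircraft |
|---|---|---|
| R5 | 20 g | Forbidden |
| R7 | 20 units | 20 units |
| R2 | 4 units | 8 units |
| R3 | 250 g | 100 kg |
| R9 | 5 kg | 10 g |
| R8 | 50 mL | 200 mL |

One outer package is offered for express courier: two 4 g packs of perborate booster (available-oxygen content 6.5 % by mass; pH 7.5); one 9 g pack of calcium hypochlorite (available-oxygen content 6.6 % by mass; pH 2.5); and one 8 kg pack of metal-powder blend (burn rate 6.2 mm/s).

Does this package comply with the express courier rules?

Available-oxygen content 6.5 % by mass meets the Code R5 criterion (Oxidizer), so the perborate booster is Code R5.
The calcium hypochlorite has available-oxygen content 6.6 % by mass, which is ≥ 4 % by mass, so it is Code R5 (Oxidizer).
The metal-powder blend has burn rate 6.2 mm/s, which is > 1.8 mm/s, so it is Code R9 (Flammable Solid).
Total Code R5: (two 4 g packs = 8 g) + 9 g = 17 g.
That is within the Code R5 express courier limit of 20 g.
Code R9 quantity: 8 kg.
8 kg exceeds the express courier limit of 5 kg for Code R9.

No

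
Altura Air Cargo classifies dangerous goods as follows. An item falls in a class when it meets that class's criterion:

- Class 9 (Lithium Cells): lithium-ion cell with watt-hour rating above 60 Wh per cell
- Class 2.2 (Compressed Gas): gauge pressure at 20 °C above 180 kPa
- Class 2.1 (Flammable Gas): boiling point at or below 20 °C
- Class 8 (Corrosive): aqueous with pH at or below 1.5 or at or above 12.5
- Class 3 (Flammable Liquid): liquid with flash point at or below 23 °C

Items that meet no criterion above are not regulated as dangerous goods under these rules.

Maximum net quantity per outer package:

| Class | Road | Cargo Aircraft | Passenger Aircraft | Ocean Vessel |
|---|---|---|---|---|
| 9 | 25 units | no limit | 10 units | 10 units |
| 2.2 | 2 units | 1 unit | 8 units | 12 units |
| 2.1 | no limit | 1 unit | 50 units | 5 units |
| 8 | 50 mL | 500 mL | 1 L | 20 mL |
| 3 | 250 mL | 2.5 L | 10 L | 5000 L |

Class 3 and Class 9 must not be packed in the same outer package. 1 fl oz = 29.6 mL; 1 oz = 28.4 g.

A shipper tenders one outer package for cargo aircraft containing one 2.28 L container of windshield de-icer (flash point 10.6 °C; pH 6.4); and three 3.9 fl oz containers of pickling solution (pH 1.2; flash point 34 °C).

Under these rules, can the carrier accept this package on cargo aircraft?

Flash point 10.6 °C meets the Class 3 criterion (Flammable Liquid), so the windshield de-icer is Class 3.
With pH 1.2 (≤ 1.5), the pickling solution falls in Class 8.
Class 3 quantity: 2.28 L.
2.28 L is within the cargo aircraft limit of 2.5 L for Class 3.
Class 8 quantity: three 3.9 fl oz containers = 346.32 mL.
346.32 mL ≤ 500 mL (cargo aircraft limit, Class 8) — within limit.
The segregation rule (Class 3 with Class 9) does not apply to Class 3 with Class 8.
Every hazard class is within its cargo aircraft limit and no segregation rule is violated.

Yes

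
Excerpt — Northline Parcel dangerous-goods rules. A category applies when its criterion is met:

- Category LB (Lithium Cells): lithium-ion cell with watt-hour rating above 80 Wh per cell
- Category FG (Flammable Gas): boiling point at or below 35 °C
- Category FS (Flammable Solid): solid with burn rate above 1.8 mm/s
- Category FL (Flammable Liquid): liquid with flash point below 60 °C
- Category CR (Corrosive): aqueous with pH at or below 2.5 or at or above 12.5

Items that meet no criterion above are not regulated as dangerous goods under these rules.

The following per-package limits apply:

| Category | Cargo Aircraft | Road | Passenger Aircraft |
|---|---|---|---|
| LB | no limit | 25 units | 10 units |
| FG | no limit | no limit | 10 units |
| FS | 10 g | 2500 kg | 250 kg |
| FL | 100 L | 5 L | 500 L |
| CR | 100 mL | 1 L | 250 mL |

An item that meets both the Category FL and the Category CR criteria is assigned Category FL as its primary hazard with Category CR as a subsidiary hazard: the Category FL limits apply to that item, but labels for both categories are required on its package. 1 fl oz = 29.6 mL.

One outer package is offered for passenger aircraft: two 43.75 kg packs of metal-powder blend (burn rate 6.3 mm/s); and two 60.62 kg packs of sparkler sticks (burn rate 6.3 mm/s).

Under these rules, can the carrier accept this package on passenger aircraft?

Yes

The metal-powder blend has burn rate 6.3 mm/s, which is > 1.8 mm/s, so it is Category FS (Flammable Solid).
Sparkler sticks: burn rate 6.3 mm/s > 1.8 mm/s → Category FS (Flammable Solid).
Total Category FS: (two 43.75 kg packs = 87.5 kg) + (two 60.62 kg packs = 121.24 kg) = 208.74 kg.
208.74 kg ≤ 250 kg (passenger aircraft limit, Category FS) — within limit.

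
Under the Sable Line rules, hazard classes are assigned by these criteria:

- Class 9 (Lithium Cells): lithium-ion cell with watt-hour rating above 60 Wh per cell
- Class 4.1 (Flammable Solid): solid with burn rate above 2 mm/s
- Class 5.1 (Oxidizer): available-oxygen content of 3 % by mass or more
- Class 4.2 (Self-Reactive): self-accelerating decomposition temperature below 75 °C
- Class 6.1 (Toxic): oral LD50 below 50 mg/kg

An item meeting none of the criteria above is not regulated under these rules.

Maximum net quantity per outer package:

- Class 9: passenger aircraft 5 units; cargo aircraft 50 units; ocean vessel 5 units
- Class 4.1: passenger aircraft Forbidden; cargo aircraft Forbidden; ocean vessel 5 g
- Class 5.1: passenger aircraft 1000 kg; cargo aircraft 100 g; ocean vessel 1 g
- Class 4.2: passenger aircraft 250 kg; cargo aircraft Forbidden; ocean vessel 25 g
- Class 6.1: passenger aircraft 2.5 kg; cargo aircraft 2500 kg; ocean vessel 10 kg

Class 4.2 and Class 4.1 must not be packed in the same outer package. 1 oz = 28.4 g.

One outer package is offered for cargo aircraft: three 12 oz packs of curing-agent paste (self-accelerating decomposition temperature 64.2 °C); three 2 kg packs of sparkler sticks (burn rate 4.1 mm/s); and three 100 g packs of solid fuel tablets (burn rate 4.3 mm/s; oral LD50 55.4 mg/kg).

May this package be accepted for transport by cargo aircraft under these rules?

Self-accelerating decomposition temperature 64.2 °C meets the Class 4.2 criterion (Self-Reactive), so the curing-agent paste is Class 4.2.
Burn rate 4.1 mm/s meets the Class 4.1 criterion (Flammable Solid), so the sparkler sticks are Class 4.1.
The solid fuel tablets have burn rate 4.3 mm/s, which is > 2 mm/s, so they are Class 4.1 (Flammable Solid).
Class 4.2 quantity: three 12 oz packs = 1022.4 g.
Class 4.2 is Forbidden by cargo aircraft.
Class 4.1 net quantity: (three 2 kg packs = 6 kg) + (three 100 g packs = 300 g) = 6.3 kg.
By cargo aircraft, Class 4.1 is Forbidden regardless of quantity.
Class 4.2 and Class 4.1 may not share an outer package.

No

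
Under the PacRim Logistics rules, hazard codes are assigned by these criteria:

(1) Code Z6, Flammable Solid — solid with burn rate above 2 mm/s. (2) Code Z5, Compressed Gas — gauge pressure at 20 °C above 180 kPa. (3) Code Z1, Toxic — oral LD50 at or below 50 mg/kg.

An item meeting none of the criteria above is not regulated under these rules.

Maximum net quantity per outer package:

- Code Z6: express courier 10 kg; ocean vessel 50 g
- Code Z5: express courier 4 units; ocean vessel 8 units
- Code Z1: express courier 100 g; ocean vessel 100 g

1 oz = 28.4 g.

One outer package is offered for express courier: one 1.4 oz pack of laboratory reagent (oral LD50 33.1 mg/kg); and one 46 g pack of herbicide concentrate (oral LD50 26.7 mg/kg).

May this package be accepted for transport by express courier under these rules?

With oral LD50 33.1 mg/kg (≤ 50 mg/kg), the laboratory reagent falls in Code Z1.
Oral LD50 26.7 mg/kg meets the Code Z1 criterion (Toxic), so the herbicide concentrate is Code Z1.
Code Z1 net quantity: (one 1.4 oz pack = 39.76 g) + 46 g = 85.76 g.
85.76 g ≤ 100 g (express courier limit, Code Z1) — within limit.

Yes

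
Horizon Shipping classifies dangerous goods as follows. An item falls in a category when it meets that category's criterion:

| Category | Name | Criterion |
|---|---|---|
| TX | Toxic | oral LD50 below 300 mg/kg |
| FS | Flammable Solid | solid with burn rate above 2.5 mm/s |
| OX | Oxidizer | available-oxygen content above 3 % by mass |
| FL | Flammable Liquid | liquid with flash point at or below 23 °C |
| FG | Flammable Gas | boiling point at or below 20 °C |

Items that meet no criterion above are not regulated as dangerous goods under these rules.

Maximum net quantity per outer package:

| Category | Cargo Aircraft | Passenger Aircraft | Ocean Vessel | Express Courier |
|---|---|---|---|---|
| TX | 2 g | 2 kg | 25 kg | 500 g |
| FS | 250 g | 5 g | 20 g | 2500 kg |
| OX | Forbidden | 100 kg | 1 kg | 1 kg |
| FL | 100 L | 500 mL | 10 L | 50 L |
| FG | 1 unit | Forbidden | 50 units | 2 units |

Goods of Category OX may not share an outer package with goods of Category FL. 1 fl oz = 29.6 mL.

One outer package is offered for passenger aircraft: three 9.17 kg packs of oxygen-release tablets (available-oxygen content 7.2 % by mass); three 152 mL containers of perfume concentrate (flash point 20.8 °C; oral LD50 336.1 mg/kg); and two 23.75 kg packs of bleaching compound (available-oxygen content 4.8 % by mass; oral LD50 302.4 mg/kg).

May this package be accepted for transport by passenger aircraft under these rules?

Oxygen-release tablets: available-oxygen content 7.2 % by mass > 3 % by mass → Category OX (Oxidizer).
Flash point 20.8 °C meets the Category FL criterion (Flammable Liquid), so the perfume concentrate is Category FL.
Available-oxygen content 4.8 % by mass meets the Category OX criterion (Oxidizer), so the bleaching compound is Category OX.
Category OX net quantity: (three 9.17 kg packs = 27.51 kg) + (two 23.75 kg packs = 47.5 kg) = 75.01 kg.
75.01 kg is within the passenger aircraft limit of 100 kg for Category OX.
Category FL quantity: three 152 mL containers = 456 mL.
456 mL is within the passenger aircraft limit of 500 mL for Category FL.
Category OX and Category FL may not share an outer package.

No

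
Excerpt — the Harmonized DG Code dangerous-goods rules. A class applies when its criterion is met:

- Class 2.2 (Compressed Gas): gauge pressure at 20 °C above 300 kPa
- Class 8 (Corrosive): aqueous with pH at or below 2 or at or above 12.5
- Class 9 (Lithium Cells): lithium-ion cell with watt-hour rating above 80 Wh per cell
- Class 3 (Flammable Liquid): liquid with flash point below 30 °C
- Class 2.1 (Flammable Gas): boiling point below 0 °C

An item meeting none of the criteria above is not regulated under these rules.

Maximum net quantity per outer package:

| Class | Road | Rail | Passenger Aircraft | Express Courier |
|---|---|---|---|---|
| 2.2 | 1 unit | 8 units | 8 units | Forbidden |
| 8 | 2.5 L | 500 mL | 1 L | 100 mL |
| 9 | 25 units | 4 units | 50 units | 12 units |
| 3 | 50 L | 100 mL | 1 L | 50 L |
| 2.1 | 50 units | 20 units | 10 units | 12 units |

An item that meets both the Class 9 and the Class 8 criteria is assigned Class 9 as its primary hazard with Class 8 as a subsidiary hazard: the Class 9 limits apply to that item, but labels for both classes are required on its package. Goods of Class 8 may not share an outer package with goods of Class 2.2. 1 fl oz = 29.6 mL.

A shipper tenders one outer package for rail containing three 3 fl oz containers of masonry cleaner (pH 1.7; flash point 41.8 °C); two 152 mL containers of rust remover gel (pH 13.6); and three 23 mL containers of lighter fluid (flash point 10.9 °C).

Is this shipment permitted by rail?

With pH 1.7 (≤ 2), the masonry cleaner falls in Class 8.
With pH 13.6 (≥ 12.5), the rust remover gel falls in Class 8.
Flash point 10.9 °C meets the Class 3 criterion (Flammable Liquid), so the lighter fluid is Class 3.
Total Class 8: (three 3 fl oz containers = 266.4 mL) + (two 152 mL containers = 304 mL) = 570.4 mL.
That exceeds the Class 8 rail limit of 500 mL.
Class 3 quantity: three 23 mL containers = 69 mL.
That is within the Class 3 rail limit of 100 mL.
The segregation rule (Class 8 with Class 2.2) does not apply to Class 8 with Class 3.

No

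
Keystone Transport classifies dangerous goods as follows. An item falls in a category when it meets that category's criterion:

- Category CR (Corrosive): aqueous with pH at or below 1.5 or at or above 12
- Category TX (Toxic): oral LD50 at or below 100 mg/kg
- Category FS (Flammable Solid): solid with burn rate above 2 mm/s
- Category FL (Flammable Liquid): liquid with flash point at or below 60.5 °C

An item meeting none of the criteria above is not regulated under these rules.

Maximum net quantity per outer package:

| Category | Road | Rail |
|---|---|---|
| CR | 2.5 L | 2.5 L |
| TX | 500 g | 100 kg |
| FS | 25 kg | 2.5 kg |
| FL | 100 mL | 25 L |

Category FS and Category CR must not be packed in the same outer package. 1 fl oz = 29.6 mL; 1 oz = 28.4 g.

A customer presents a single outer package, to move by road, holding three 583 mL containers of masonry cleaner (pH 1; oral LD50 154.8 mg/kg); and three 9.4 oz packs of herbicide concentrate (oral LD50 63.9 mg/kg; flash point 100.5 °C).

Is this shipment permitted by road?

With pH 1 (≤ 1.5), the masonry cleaner falls in Category CR.
The herbicide concentrate has oral LD50 63.9 mg/kg, which is ≤ 100 mg/kg, so it is Category TX (Toxic).
Category CR quantity: three 583 mL containers = 1.749 L.
That is within the Category CR road limit of 2.5 L.
Category TX quantity: three 9.4 oz packs = 800.88 g.
That exceeds the Category TX road limit of 500 g.
The segregation rule (Category FS with Category CR) does not apply to Category CR with Category TX.

No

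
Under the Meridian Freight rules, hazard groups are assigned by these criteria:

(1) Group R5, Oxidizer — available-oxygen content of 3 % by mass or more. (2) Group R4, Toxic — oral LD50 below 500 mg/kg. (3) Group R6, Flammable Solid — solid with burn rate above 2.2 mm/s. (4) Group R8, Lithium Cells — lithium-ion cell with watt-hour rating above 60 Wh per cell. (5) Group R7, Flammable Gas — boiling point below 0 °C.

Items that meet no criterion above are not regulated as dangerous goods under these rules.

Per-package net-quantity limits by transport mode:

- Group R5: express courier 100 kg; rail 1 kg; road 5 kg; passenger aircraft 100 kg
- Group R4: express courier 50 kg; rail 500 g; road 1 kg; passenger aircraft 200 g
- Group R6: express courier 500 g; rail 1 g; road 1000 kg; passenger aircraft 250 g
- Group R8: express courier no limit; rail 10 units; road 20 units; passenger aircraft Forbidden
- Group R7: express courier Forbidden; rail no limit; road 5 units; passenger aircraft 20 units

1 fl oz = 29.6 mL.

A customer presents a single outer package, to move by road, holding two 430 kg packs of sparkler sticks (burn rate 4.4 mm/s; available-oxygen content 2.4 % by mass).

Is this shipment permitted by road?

Sparkler sticks: burn rate 4.4 mm/s > 2.2 mm/s → Group R6 (Flammable Solid).
Group R6 quantity: two 430 kg packs = 860 kg.
860 kg is within the road limit of 1000 kg for Group R6.

Yes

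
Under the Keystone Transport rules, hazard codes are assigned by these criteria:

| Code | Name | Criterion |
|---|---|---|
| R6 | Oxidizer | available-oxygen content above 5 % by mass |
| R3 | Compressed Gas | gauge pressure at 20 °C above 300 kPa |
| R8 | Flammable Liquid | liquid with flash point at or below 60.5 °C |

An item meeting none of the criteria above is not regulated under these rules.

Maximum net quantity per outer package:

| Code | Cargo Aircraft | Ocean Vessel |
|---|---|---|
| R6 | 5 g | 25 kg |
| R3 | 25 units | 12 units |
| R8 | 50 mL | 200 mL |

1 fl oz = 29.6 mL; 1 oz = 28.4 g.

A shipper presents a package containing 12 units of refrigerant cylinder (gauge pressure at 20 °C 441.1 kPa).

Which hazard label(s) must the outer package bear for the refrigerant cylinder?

Refrigerant cylinder: gauge pressure at 20 °C 441.1 kPa > 300 kPa → Code R3 (Compressed Gas).
Only the Code R3 label is required.

Code R3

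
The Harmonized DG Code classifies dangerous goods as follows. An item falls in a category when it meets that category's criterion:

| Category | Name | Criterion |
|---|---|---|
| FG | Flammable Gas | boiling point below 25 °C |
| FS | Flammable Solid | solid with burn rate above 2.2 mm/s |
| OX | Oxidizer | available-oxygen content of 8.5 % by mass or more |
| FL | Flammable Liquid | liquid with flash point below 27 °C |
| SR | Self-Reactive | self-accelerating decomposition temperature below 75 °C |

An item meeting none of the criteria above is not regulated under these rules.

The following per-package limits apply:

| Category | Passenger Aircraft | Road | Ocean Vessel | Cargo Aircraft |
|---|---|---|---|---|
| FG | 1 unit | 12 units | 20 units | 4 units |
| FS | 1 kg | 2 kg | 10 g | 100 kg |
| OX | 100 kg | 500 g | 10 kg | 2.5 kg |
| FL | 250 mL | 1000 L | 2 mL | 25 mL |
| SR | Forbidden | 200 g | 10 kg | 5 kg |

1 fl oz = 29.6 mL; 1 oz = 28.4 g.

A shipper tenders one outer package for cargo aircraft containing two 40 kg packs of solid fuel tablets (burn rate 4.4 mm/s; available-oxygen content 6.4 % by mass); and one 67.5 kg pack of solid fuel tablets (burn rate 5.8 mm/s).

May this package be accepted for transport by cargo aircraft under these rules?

Burn rate 4.4 mm/s meets the Category FS criterion (Flammable Solid), so the solid fuel tablets are Category FS.
Burn rate 5.8 mm/s meets the Category FS criterion (Flammable Solid), so the solid fuel tablets are Category FS.
Category FS net quantity: (two 40 kg packs = 80 kg) + 67.5 kg = 147.5 kg.
147.5 kg exceeds the cargo aircraft limit of 100 kg for Category FS.

No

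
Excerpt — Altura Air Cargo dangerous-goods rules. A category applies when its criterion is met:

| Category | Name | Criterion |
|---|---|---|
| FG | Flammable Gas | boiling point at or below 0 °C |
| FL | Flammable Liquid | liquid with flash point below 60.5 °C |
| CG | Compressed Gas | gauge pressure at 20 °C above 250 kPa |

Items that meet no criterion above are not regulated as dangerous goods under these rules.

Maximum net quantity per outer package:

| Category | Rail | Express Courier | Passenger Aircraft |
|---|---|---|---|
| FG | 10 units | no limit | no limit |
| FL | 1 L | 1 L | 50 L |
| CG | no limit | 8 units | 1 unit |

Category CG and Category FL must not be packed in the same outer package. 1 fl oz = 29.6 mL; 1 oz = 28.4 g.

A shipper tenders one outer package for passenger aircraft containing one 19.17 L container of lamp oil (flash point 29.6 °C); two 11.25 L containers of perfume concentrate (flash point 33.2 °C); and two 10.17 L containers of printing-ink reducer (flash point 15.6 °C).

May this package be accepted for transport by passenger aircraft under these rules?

Lamp oil: flash point 29.6 °C < 60.5 °C → Category FL (Flammable Liquid).
The perfume concentrate has flash point 33.2 °C, which is < 60.5 °C, so it is Category FL (Flammable Liquid).
With flash point 15.6 °C (< 60.5 °C), the printing-ink reducer falls in Category FL.
Category FL net quantity: 19.17 L + (two 11.25 L containers = 22.5 L) + (two 10.17 L containers = 20.34 L) = 62.01 L.
That exceeds the Category FL passenger aircraft limit of 50 L.

No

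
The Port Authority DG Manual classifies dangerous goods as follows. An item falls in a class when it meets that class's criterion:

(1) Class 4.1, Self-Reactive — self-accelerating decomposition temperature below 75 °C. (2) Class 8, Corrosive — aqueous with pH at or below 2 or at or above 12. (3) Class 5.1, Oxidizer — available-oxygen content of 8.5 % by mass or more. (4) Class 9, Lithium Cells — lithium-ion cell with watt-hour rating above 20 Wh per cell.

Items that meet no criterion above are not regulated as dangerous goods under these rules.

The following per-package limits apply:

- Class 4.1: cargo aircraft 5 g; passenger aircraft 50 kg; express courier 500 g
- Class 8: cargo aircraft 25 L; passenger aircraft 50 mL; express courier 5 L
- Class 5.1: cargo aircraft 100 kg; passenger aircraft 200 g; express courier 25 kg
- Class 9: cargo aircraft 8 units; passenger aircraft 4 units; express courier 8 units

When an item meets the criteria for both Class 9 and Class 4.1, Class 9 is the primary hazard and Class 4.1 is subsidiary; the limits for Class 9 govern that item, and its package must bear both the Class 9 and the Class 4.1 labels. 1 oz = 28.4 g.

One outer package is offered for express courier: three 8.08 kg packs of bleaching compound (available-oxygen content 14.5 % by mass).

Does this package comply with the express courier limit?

With available-oxygen content 14.5 % by mass (≥ 8.5 % by mass), the bleaching compound falls in Class 5.1.
Class 5.1 quantity: three 8.08 kg packs = 24.24 kg.
24.24 kg is within the express courier limit of 25 kg for Class 5.1.

Yes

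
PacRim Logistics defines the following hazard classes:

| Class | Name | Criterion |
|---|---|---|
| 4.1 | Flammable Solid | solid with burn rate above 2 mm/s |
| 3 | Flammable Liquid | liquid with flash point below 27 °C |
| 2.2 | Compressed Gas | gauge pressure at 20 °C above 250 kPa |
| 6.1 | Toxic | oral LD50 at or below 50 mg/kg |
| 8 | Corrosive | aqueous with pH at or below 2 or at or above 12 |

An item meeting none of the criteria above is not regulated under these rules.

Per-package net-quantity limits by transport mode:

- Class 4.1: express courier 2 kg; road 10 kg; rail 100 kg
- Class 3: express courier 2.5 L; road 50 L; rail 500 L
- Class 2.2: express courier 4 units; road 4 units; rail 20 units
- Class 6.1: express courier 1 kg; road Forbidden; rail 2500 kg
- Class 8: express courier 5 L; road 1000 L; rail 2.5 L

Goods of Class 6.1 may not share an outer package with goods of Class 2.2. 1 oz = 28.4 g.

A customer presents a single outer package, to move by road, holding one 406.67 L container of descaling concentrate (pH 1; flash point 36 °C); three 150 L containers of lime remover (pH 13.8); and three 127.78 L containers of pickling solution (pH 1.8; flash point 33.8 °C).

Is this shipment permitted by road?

Descaling concentrate: pH 1 ≤ 2 → Class 8 (Corrosive).
The lime remover has pH 13.8, which is ≥ 12, so it is Class 8 (Corrosive).
With pH 1.8 (≤ 2), the pickling solution falls in Class 8.
Class 8 net quantity: 406.67 L + (three 150 L containers = 450 L) + (three 127.78 L containers = 383.34 L) = 1240.01 L.
That exceeds the Class 8 road limit of 1000 L.

No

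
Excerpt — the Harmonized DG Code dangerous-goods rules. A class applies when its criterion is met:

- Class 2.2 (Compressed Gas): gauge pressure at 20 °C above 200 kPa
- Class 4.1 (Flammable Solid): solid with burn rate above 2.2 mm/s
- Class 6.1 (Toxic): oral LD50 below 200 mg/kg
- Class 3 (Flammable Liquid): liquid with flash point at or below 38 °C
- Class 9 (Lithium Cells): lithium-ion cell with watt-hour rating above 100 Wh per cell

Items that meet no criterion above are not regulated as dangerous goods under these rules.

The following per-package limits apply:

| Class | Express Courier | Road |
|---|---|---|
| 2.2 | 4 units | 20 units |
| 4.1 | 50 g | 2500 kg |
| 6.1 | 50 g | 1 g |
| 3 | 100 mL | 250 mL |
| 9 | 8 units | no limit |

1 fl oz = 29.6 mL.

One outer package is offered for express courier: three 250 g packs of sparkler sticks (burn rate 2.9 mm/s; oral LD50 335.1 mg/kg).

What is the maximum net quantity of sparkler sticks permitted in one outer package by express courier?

Burn rate 2.9 mm/s meets the Class 4.1 criterion (Flammable Solid), so the sparkler sticks are Class 4.1.
The express courier limit for Class 4.1 is 50 g.

50 g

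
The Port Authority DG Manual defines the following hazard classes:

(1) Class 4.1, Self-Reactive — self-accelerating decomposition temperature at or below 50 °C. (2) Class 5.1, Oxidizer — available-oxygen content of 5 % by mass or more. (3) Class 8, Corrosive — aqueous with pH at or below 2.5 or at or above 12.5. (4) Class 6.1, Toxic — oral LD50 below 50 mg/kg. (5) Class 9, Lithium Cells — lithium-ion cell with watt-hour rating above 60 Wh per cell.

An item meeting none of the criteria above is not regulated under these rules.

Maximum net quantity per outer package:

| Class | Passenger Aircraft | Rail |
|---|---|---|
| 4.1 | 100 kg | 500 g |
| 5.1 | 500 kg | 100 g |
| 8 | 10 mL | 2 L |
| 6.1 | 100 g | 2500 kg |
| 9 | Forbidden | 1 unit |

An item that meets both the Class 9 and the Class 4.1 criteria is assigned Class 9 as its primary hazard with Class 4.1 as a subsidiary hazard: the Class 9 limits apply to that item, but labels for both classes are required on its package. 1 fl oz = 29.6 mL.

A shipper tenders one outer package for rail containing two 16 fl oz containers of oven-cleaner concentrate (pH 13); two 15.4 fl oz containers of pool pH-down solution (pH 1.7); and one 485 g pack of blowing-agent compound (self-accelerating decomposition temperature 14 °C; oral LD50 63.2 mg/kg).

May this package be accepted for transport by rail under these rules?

Yes

Oven-cleaner concentrate: pH 13 ≥ 12.5 → Class 8 (Corrosive).
With pH 1.7 (≤ 2.5), the pool pH-down solution falls in Class 8.
With self-accelerating decomposition temperature 14 °C (≤ 50 °C), the blowing-agent compound falls in Class 4.1.
Total Class 8: (two 16 fl oz containers = 947.2 mL) + (two 15.4 fl oz containers = 911.68 mL) = 1858.88 mL.
1858.88 mL is within the rail limit of 2 L for Class 8.
Class 4.1 quantity: 485 g.
485 g ≤ 500 g (rail limit, Class 4.1) — within limit.
Every hazard class is within its rail limit and no segregation rule is violated.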